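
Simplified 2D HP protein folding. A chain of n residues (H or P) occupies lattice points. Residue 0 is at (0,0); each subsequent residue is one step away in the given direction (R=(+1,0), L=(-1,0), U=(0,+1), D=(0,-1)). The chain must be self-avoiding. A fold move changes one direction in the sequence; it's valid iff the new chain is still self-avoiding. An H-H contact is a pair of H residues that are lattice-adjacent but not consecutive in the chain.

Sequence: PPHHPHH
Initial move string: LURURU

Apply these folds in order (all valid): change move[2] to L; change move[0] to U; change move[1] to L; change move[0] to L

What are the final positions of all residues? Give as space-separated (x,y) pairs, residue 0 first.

Initial moves: LURURU
Fold: move[2]->L => LULURU (positions: [(0, 0), (-1, 0), (-1, 1), (-2, 1), (-2, 2), (-1, 2), (-1, 3)])
Fold: move[0]->U => UULURU (positions: [(0, 0), (0, 1), (0, 2), (-1, 2), (-1, 3), (0, 3), (0, 4)])
Fold: move[1]->L => ULLURU (positions: [(0, 0), (0, 1), (-1, 1), (-2, 1), (-2, 2), (-1, 2), (-1, 3)])
Fold: move[0]->L => LLLURU (positions: [(0, 0), (-1, 0), (-2, 0), (-3, 0), (-3, 1), (-2, 1), (-2, 2)])

Answer: (0,0) (-1,0) (-2,0) (-3,0) (-3,1) (-2,1) (-2,2)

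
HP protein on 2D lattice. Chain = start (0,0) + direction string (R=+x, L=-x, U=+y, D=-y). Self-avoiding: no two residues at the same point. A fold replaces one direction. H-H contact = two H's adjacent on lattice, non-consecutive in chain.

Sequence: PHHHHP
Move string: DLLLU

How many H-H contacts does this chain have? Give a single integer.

Positions: [(0, 0), (0, -1), (-1, -1), (-2, -1), (-3, -1), (-3, 0)]
No H-H contacts found.

Answer: 0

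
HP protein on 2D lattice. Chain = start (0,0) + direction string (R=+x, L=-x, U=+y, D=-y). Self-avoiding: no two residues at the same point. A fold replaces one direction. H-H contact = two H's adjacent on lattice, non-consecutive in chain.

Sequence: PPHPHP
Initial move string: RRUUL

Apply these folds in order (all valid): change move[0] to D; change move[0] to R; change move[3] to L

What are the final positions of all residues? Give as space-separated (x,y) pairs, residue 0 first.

Answer: (0,0) (1,0) (2,0) (2,1) (1,1) (0,1)

Derivation:
Initial moves: RRUUL
Fold: move[0]->D => DRUUL (positions: [(0, 0), (0, -1), (1, -1), (1, 0), (1, 1), (0, 1)])
Fold: move[0]->R => RRUUL (positions: [(0, 0), (1, 0), (2, 0), (2, 1), (2, 2), (1, 2)])
Fold: move[3]->L => RRULL (positions: [(0, 0), (1, 0), (2, 0), (2, 1), (1, 1), (0, 1)])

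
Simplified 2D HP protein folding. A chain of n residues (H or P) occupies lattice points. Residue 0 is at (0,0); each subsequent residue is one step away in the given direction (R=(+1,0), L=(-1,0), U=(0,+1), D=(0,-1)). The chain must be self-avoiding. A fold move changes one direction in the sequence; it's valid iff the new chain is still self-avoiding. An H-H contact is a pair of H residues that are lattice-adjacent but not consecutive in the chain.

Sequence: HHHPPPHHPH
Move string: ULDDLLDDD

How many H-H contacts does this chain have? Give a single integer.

Positions: [(0, 0), (0, 1), (-1, 1), (-1, 0), (-1, -1), (-2, -1), (-3, -1), (-3, -2), (-3, -3), (-3, -4)]
No H-H contacts found.

Answer: 0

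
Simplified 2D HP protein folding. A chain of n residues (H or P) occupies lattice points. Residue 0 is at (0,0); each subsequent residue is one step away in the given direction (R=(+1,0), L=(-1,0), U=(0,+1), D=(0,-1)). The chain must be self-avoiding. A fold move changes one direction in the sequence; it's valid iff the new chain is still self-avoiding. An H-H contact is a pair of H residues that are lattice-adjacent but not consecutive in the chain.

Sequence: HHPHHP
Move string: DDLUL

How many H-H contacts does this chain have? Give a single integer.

Answer: 1

Derivation:
Positions: [(0, 0), (0, -1), (0, -2), (-1, -2), (-1, -1), (-2, -1)]
H-H contact: residue 1 @(0,-1) - residue 4 @(-1, -1)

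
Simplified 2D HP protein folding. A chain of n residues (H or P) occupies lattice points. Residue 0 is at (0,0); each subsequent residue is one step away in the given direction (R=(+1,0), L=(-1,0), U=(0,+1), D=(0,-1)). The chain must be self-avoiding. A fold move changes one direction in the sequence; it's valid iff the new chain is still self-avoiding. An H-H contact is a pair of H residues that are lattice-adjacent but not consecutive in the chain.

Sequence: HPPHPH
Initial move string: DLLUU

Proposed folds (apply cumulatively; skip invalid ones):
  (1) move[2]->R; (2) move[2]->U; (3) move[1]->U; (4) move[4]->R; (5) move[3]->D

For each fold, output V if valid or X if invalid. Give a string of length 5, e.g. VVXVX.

Initial: DLLUU -> [(0, 0), (0, -1), (-1, -1), (-2, -1), (-2, 0), (-2, 1)]
Fold 1: move[2]->R => DLRUU INVALID (collision), skipped
Fold 2: move[2]->U => DLUUU VALID
Fold 3: move[1]->U => DUUUU INVALID (collision), skipped
Fold 4: move[4]->R => DLUUR VALID
Fold 5: move[3]->D => DLUDR INVALID (collision), skipped

Answer: XVXVX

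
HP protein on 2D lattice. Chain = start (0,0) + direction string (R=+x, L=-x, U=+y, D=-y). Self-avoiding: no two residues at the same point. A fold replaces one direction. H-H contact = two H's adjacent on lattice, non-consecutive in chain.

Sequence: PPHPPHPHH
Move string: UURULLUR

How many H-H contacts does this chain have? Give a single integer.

Answer: 2

Derivation:
Positions: [(0, 0), (0, 1), (0, 2), (1, 2), (1, 3), (0, 3), (-1, 3), (-1, 4), (0, 4)]
H-H contact: residue 2 @(0,2) - residue 5 @(0, 3)
H-H contact: residue 5 @(0,3) - residue 8 @(0, 4)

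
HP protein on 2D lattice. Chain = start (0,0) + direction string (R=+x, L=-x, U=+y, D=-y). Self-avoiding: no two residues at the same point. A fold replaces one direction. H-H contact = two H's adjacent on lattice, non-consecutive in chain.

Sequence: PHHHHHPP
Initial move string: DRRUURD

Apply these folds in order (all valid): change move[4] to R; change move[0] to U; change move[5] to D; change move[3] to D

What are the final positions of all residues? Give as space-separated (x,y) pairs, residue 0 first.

Initial moves: DRRUURD
Fold: move[4]->R => DRRURRD (positions: [(0, 0), (0, -1), (1, -1), (2, -1), (2, 0), (3, 0), (4, 0), (4, -1)])
Fold: move[0]->U => URRURRD (positions: [(0, 0), (0, 1), (1, 1), (2, 1), (2, 2), (3, 2), (4, 2), (4, 1)])
Fold: move[5]->D => URRURDD (positions: [(0, 0), (0, 1), (1, 1), (2, 1), (2, 2), (3, 2), (3, 1), (3, 0)])
Fold: move[3]->D => URRDRDD (positions: [(0, 0), (0, 1), (1, 1), (2, 1), (2, 0), (3, 0), (3, -1), (3, -2)])

Answer: (0,0) (0,1) (1,1) (2,1) (2,0) (3,0) (3,-1) (3,-2)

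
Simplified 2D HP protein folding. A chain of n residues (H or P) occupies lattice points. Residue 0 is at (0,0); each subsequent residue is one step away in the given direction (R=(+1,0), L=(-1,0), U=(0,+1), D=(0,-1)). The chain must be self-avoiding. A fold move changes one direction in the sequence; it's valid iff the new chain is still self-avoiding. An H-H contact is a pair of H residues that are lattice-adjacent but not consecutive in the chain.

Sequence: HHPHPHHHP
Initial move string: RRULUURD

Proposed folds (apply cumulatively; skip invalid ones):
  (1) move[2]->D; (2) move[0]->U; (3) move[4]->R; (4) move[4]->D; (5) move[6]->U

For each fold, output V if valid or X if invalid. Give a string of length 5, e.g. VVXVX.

Initial: RRULUURD -> [(0, 0), (1, 0), (2, 0), (2, 1), (1, 1), (1, 2), (1, 3), (2, 3), (2, 2)]
Fold 1: move[2]->D => RRDLUURD INVALID (collision), skipped
Fold 2: move[0]->U => URULUURD VALID
Fold 3: move[4]->R => URULRURD INVALID (collision), skipped
Fold 4: move[4]->D => URULDURD INVALID (collision), skipped
Fold 5: move[6]->U => URULUUUD INVALID (collision), skipped

Answer: XVXXX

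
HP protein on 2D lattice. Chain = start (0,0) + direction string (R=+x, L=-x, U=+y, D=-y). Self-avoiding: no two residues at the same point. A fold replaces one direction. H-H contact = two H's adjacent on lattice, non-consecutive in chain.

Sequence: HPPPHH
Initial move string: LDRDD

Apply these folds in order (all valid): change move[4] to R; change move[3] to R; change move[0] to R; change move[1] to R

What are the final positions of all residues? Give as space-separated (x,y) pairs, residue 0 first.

Initial moves: LDRDD
Fold: move[4]->R => LDRDR (positions: [(0, 0), (-1, 0), (-1, -1), (0, -1), (0, -2), (1, -2)])
Fold: move[3]->R => LDRRR (positions: [(0, 0), (-1, 0), (-1, -1), (0, -1), (1, -1), (2, -1)])
Fold: move[0]->R => RDRRR (positions: [(0, 0), (1, 0), (1, -1), (2, -1), (3, -1), (4, -1)])
Fold: move[1]->R => RRRRR (positions: [(0, 0), (1, 0), (2, 0), (3, 0), (4, 0), (5, 0)])

Answer: (0,0) (1,0) (2,0) (3,0) (4,0) (5,0)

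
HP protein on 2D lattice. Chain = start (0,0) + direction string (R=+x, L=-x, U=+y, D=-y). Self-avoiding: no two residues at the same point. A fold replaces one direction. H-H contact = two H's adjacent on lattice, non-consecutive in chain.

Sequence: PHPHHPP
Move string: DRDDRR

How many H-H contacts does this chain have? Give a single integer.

Positions: [(0, 0), (0, -1), (1, -1), (1, -2), (1, -3), (2, -3), (3, -3)]
No H-H contacts found.

Answer: 0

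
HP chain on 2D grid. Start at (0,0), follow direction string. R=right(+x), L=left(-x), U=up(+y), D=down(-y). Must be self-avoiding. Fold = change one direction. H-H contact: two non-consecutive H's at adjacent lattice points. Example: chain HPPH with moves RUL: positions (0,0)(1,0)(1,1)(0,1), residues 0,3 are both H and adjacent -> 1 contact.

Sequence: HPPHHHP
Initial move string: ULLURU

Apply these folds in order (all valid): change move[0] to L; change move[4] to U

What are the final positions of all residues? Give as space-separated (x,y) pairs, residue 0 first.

Initial moves: ULLURU
Fold: move[0]->L => LLLURU (positions: [(0, 0), (-1, 0), (-2, 0), (-3, 0), (-3, 1), (-2, 1), (-2, 2)])
Fold: move[4]->U => LLLUUU (positions: [(0, 0), (-1, 0), (-2, 0), (-3, 0), (-3, 1), (-3, 2), (-3, 3)])

Answer: (0,0) (-1,0) (-2,0) (-3,0) (-3,1) (-3,2) (-3,3)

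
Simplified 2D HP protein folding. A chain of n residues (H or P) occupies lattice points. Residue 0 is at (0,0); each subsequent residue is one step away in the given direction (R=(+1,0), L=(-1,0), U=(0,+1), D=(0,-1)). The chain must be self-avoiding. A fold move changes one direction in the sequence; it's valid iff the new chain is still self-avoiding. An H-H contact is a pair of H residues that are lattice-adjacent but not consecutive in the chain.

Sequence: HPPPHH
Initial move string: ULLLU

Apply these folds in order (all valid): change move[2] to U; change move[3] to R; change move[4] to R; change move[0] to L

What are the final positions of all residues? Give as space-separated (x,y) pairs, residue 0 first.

Initial moves: ULLLU
Fold: move[2]->U => ULULU (positions: [(0, 0), (0, 1), (-1, 1), (-1, 2), (-2, 2), (-2, 3)])
Fold: move[3]->R => ULURU (positions: [(0, 0), (0, 1), (-1, 1), (-1, 2), (0, 2), (0, 3)])
Fold: move[4]->R => ULURR (positions: [(0, 0), (0, 1), (-1, 1), (-1, 2), (0, 2), (1, 2)])
Fold: move[0]->L => LLURR (positions: [(0, 0), (-1, 0), (-2, 0), (-2, 1), (-1, 1), (0, 1)])

Answer: (0,0) (-1,0) (-2,0) (-2,1) (-1,1) (0,1)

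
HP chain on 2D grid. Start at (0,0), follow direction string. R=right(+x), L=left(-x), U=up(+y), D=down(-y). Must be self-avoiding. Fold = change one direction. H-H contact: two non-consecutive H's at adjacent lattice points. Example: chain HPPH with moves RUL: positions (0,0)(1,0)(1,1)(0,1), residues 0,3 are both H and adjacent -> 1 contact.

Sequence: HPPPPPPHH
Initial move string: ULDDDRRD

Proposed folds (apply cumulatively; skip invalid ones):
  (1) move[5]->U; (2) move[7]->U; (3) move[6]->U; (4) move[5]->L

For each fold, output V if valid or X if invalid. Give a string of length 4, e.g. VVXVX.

Initial: ULDDDRRD -> [(0, 0), (0, 1), (-1, 1), (-1, 0), (-1, -1), (-1, -2), (0, -2), (1, -2), (1, -3)]
Fold 1: move[5]->U => ULDDDURD INVALID (collision), skipped
Fold 2: move[7]->U => ULDDDRRU VALID
Fold 3: move[6]->U => ULDDDRUU INVALID (collision), skipped
Fold 4: move[5]->L => ULDDDLRU INVALID (collision), skipped

Answer: XVXX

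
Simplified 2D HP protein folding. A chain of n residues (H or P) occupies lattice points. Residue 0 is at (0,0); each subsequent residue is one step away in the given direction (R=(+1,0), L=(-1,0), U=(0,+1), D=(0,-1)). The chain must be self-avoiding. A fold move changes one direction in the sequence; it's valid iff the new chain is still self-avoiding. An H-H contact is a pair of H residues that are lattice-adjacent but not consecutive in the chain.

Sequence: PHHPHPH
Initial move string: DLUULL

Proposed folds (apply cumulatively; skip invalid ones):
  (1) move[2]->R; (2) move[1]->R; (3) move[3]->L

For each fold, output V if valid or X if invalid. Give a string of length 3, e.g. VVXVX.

Answer: XVX

Derivation:
Initial: DLUULL -> [(0, 0), (0, -1), (-1, -1), (-1, 0), (-1, 1), (-2, 1), (-3, 1)]
Fold 1: move[2]->R => DLRULL INVALID (collision), skipped
Fold 2: move[1]->R => DRUULL VALID
Fold 3: move[3]->L => DRULLL INVALID (collision), skipped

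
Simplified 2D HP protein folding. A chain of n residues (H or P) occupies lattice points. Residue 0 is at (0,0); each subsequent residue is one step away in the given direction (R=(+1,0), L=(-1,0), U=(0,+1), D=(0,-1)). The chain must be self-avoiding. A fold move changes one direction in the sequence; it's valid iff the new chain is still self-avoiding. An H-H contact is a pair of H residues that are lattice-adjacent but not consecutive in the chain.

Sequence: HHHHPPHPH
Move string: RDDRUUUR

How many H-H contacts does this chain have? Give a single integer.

Answer: 1

Derivation:
Positions: [(0, 0), (1, 0), (1, -1), (1, -2), (2, -2), (2, -1), (2, 0), (2, 1), (3, 1)]
H-H contact: residue 1 @(1,0) - residue 6 @(2, 0)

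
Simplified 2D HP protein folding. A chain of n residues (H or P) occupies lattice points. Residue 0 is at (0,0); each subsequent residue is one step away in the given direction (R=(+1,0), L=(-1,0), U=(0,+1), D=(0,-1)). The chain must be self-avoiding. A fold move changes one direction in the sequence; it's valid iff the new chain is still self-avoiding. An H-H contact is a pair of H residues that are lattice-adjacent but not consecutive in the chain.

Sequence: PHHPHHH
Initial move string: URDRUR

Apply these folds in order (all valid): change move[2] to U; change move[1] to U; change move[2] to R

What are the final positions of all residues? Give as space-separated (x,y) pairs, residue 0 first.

Initial moves: URDRUR
Fold: move[2]->U => URURUR (positions: [(0, 0), (0, 1), (1, 1), (1, 2), (2, 2), (2, 3), (3, 3)])
Fold: move[1]->U => UUURUR (positions: [(0, 0), (0, 1), (0, 2), (0, 3), (1, 3), (1, 4), (2, 4)])
Fold: move[2]->R => UURRUR (positions: [(0, 0), (0, 1), (0, 2), (1, 2), (2, 2), (2, 3), (3, 3)])

Answer: (0,0) (0,1) (0,2) (1,2) (2,2) (2,3) (3,3)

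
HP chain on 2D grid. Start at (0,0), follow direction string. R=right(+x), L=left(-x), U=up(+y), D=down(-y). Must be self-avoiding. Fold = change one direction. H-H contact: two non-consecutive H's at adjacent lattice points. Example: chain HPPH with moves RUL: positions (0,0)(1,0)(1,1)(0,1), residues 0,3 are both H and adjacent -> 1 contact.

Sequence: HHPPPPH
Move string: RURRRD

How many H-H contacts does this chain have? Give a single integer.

Positions: [(0, 0), (1, 0), (1, 1), (2, 1), (3, 1), (4, 1), (4, 0)]
No H-H contacts found.

Answer: 0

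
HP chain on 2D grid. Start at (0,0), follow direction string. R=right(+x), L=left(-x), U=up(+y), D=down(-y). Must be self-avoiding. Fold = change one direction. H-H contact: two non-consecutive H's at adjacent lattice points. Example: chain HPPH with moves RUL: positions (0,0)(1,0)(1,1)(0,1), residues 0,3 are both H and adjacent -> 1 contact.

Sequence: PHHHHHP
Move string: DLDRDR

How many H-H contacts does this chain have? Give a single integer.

Answer: 1

Derivation:
Positions: [(0, 0), (0, -1), (-1, -1), (-1, -2), (0, -2), (0, -3), (1, -3)]
H-H contact: residue 1 @(0,-1) - residue 4 @(0, -2)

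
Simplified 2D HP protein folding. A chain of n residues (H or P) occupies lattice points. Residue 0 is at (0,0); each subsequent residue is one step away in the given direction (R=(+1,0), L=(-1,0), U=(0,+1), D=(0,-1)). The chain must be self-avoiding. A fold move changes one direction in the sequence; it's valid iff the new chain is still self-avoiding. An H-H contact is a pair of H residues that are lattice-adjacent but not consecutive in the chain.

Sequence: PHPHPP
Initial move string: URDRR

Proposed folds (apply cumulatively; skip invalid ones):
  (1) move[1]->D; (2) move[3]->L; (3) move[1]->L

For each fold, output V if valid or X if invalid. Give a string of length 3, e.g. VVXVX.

Answer: XXX

Derivation:
Initial: URDRR -> [(0, 0), (0, 1), (1, 1), (1, 0), (2, 0), (3, 0)]
Fold 1: move[1]->D => UDDRR INVALID (collision), skipped
Fold 2: move[3]->L => URDLR INVALID (collision), skipped
Fold 3: move[1]->L => ULDRR INVALID (collision), skipped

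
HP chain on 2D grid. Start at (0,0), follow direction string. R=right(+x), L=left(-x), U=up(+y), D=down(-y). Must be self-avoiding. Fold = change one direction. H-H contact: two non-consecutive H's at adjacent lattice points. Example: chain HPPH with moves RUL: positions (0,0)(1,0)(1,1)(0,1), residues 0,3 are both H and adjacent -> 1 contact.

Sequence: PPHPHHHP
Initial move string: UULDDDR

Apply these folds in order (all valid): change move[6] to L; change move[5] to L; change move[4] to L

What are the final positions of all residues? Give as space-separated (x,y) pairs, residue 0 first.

Answer: (0,0) (0,1) (0,2) (-1,2) (-1,1) (-2,1) (-3,1) (-4,1)

Derivation:
Initial moves: UULDDDR
Fold: move[6]->L => UULDDDL (positions: [(0, 0), (0, 1), (0, 2), (-1, 2), (-1, 1), (-1, 0), (-1, -1), (-2, -1)])
Fold: move[5]->L => UULDDLL (positions: [(0, 0), (0, 1), (0, 2), (-1, 2), (-1, 1), (-1, 0), (-2, 0), (-3, 0)])
Fold: move[4]->L => UULDLLL (positions: [(0, 0), (0, 1), (0, 2), (-1, 2), (-1, 1), (-2, 1), (-3, 1), (-4, 1)])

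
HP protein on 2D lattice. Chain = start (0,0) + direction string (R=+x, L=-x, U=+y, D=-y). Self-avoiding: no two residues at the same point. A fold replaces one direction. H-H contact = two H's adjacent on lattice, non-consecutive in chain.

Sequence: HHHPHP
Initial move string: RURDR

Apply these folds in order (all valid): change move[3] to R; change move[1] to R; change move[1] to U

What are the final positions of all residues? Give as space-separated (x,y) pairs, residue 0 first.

Answer: (0,0) (1,0) (1,1) (2,1) (3,1) (4,1)

Derivation:
Initial moves: RURDR
Fold: move[3]->R => RURRR (positions: [(0, 0), (1, 0), (1, 1), (2, 1), (3, 1), (4, 1)])
Fold: move[1]->R => RRRRR (positions: [(0, 0), (1, 0), (2, 0), (3, 0), (4, 0), (5, 0)])
Fold: move[1]->U => RURRR (positions: [(0, 0), (1, 0), (1, 1), (2, 1), (3, 1), (4, 1)])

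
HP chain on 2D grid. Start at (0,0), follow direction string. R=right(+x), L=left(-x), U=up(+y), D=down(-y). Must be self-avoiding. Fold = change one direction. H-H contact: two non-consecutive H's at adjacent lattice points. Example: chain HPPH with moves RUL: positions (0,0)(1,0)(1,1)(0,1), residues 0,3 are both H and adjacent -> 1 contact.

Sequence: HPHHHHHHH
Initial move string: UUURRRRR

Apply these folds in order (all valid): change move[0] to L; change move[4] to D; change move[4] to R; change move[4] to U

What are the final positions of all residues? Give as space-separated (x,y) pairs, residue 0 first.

Initial moves: UUURRRRR
Fold: move[0]->L => LUURRRRR (positions: [(0, 0), (-1, 0), (-1, 1), (-1, 2), (0, 2), (1, 2), (2, 2), (3, 2), (4, 2)])
Fold: move[4]->D => LUURDRRR (positions: [(0, 0), (-1, 0), (-1, 1), (-1, 2), (0, 2), (0, 1), (1, 1), (2, 1), (3, 1)])
Fold: move[4]->R => LUURRRRR (positions: [(0, 0), (-1, 0), (-1, 1), (-1, 2), (0, 2), (1, 2), (2, 2), (3, 2), (4, 2)])
Fold: move[4]->U => LUURURRR (positions: [(0, 0), (-1, 0), (-1, 1), (-1, 2), (0, 2), (0, 3), (1, 3), (2, 3), (3, 3)])

Answer: (0,0) (-1,0) (-1,1) (-1,2) (0,2) (0,3) (1,3) (2,3) (3,3)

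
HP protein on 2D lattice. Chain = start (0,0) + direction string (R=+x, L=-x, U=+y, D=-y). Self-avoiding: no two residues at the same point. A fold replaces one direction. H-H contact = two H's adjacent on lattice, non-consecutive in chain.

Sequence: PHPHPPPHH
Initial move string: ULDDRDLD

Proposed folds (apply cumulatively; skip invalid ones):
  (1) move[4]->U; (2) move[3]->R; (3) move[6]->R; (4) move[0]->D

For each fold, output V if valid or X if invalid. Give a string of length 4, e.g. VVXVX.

Initial: ULDDRDLD -> [(0, 0), (0, 1), (-1, 1), (-1, 0), (-1, -1), (0, -1), (0, -2), (-1, -2), (-1, -3)]
Fold 1: move[4]->U => ULDDUDLD INVALID (collision), skipped
Fold 2: move[3]->R => ULDRRDLD INVALID (collision), skipped
Fold 3: move[6]->R => ULDDRDRD VALID
Fold 4: move[0]->D => DLDDRDRD VALID

Answer: XXVV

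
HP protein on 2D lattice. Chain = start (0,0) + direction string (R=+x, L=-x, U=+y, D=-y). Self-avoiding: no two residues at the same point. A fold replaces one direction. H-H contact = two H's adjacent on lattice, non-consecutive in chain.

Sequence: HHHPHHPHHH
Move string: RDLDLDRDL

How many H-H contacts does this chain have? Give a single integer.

Positions: [(0, 0), (1, 0), (1, -1), (0, -1), (0, -2), (-1, -2), (-1, -3), (0, -3), (0, -4), (-1, -4)]
H-H contact: residue 4 @(0,-2) - residue 7 @(0, -3)

Answer: 1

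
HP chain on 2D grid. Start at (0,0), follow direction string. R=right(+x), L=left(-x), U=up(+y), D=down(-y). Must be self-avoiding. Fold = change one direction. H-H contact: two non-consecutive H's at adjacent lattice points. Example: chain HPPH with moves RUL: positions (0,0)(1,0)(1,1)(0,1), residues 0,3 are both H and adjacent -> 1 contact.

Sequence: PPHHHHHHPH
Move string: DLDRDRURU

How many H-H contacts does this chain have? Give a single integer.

Answer: 1

Derivation:
Positions: [(0, 0), (0, -1), (-1, -1), (-1, -2), (0, -2), (0, -3), (1, -3), (1, -2), (2, -2), (2, -1)]
H-H contact: residue 4 @(0,-2) - residue 7 @(1, -2)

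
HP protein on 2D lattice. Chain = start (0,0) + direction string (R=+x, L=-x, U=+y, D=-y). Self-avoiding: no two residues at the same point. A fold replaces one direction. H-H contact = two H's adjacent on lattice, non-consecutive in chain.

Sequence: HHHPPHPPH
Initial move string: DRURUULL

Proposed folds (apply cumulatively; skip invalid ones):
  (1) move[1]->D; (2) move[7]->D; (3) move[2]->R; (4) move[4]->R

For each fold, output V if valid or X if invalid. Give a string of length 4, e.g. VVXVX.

Initial: DRURUULL -> [(0, 0), (0, -1), (1, -1), (1, 0), (2, 0), (2, 1), (2, 2), (1, 2), (0, 2)]
Fold 1: move[1]->D => DDURUULL INVALID (collision), skipped
Fold 2: move[7]->D => DRURUULD VALID
Fold 3: move[2]->R => DRRRUULD VALID
Fold 4: move[4]->R => DRRRRULD INVALID (collision), skipped

Answer: XVVX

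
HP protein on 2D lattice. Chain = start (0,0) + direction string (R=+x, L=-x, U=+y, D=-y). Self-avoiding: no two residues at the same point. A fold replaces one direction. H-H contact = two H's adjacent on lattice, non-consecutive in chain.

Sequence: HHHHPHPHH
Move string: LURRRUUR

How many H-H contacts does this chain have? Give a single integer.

Answer: 1

Derivation:
Positions: [(0, 0), (-1, 0), (-1, 1), (0, 1), (1, 1), (2, 1), (2, 2), (2, 3), (3, 3)]
H-H contact: residue 0 @(0,0) - residue 3 @(0, 1)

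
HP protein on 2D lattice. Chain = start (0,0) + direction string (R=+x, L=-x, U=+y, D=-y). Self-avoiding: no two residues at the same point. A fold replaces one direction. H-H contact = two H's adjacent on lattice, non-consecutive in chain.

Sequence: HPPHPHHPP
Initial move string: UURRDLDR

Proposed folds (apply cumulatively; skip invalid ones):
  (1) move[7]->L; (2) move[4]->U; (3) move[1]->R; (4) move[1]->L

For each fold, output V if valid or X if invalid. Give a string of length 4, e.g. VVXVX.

Answer: XXVX

Derivation:
Initial: UURRDLDR -> [(0, 0), (0, 1), (0, 2), (1, 2), (2, 2), (2, 1), (1, 1), (1, 0), (2, 0)]
Fold 1: move[7]->L => UURRDLDL INVALID (collision), skipped
Fold 2: move[4]->U => UURRULDR INVALID (collision), skipped
Fold 3: move[1]->R => URRRDLDR VALID
Fold 4: move[1]->L => ULRRDLDR INVALID (collision), skipped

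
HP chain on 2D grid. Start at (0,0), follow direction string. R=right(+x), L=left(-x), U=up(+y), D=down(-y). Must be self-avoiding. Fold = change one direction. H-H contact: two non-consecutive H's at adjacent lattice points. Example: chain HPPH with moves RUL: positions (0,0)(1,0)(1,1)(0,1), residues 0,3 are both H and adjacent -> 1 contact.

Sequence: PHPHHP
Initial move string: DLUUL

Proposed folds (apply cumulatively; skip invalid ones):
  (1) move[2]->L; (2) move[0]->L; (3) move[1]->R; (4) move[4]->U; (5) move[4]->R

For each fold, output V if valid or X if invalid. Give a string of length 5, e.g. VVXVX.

Initial: DLUUL -> [(0, 0), (0, -1), (-1, -1), (-1, 0), (-1, 1), (-2, 1)]
Fold 1: move[2]->L => DLLUL VALID
Fold 2: move[0]->L => LLLUL VALID
Fold 3: move[1]->R => LRLUL INVALID (collision), skipped
Fold 4: move[4]->U => LLLUU VALID
Fold 5: move[4]->R => LLLUR VALID

Answer: VVXVV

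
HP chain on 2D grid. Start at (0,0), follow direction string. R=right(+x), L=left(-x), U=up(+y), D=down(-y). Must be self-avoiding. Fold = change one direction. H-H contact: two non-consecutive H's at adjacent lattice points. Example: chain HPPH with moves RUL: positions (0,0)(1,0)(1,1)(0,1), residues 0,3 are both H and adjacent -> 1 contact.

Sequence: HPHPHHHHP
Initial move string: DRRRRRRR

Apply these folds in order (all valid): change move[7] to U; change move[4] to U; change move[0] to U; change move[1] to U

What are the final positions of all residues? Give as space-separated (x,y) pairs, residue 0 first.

Answer: (0,0) (0,1) (0,2) (1,2) (2,2) (2,3) (3,3) (4,3) (4,4)

Derivation:
Initial moves: DRRRRRRR
Fold: move[7]->U => DRRRRRRU (positions: [(0, 0), (0, -1), (1, -1), (2, -1), (3, -1), (4, -1), (5, -1), (6, -1), (6, 0)])
Fold: move[4]->U => DRRRURRU (positions: [(0, 0), (0, -1), (1, -1), (2, -1), (3, -1), (3, 0), (4, 0), (5, 0), (5, 1)])
Fold: move[0]->U => URRRURRU (positions: [(0, 0), (0, 1), (1, 1), (2, 1), (3, 1), (3, 2), (4, 2), (5, 2), (5, 3)])
Fold: move[1]->U => UURRURRU (positions: [(0, 0), (0, 1), (0, 2), (1, 2), (2, 2), (2, 3), (3, 3), (4, 3), (4, 4)])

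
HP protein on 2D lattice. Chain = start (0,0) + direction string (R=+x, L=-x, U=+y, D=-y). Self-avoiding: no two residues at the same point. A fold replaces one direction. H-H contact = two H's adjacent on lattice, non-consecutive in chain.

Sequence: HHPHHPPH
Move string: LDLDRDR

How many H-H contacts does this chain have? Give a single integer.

Answer: 0

Derivation:
Positions: [(0, 0), (-1, 0), (-1, -1), (-2, -1), (-2, -2), (-1, -2), (-1, -3), (0, -3)]
No H-H contacts found.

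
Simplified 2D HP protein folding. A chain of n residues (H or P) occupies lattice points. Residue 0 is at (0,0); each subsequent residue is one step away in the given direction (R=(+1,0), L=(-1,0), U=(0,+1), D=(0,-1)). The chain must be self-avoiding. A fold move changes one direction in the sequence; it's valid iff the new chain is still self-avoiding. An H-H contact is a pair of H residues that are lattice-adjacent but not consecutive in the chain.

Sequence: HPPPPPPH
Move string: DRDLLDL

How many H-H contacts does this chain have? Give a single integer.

Answer: 0

Derivation:
Positions: [(0, 0), (0, -1), (1, -1), (1, -2), (0, -2), (-1, -2), (-1, -3), (-2, -3)]
No H-H contacts found.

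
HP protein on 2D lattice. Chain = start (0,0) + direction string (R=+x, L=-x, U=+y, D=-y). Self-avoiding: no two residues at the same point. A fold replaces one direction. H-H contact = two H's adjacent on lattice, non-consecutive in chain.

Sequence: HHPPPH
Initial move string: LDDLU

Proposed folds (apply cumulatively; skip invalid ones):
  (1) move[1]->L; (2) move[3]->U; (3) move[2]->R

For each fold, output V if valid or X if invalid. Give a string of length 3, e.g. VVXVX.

Answer: VXX

Derivation:
Initial: LDDLU -> [(0, 0), (-1, 0), (-1, -1), (-1, -2), (-2, -2), (-2, -1)]
Fold 1: move[1]->L => LLDLU VALID
Fold 2: move[3]->U => LLDUU INVALID (collision), skipped
Fold 3: move[2]->R => LLRLU INVALID (collision), skipped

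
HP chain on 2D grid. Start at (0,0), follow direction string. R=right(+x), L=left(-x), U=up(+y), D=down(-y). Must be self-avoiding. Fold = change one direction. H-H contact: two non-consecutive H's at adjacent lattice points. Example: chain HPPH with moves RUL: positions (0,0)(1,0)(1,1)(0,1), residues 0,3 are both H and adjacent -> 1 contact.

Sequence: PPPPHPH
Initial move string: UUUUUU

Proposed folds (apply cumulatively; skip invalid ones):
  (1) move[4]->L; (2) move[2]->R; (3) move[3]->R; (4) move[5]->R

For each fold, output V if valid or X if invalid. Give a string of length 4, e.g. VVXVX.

Answer: VVXX

Derivation:
Initial: UUUUUU -> [(0, 0), (0, 1), (0, 2), (0, 3), (0, 4), (0, 5), (0, 6)]
Fold 1: move[4]->L => UUUULU VALID
Fold 2: move[2]->R => UURULU VALID
Fold 3: move[3]->R => UURRLU INVALID (collision), skipped
Fold 4: move[5]->R => UURULR INVALID (collision), skipped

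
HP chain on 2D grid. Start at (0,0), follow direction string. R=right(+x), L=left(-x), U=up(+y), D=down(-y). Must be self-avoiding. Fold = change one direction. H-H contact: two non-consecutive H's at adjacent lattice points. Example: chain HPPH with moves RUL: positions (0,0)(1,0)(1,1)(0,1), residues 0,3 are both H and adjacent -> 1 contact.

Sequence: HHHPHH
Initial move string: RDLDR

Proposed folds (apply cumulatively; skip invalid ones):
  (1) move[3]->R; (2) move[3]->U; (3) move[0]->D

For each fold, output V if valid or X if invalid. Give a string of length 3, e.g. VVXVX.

Initial: RDLDR -> [(0, 0), (1, 0), (1, -1), (0, -1), (0, -2), (1, -2)]
Fold 1: move[3]->R => RDLRR INVALID (collision), skipped
Fold 2: move[3]->U => RDLUR INVALID (collision), skipped
Fold 3: move[0]->D => DDLDR VALID

Answer: XXV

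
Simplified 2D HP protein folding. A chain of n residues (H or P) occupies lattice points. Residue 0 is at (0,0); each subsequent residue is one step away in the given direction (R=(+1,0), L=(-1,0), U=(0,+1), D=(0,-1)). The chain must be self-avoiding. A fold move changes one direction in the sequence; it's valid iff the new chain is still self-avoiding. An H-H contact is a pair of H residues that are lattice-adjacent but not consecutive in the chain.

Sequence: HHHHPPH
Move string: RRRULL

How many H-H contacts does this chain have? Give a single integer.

Positions: [(0, 0), (1, 0), (2, 0), (3, 0), (3, 1), (2, 1), (1, 1)]
H-H contact: residue 1 @(1,0) - residue 6 @(1, 1)

Answer: 1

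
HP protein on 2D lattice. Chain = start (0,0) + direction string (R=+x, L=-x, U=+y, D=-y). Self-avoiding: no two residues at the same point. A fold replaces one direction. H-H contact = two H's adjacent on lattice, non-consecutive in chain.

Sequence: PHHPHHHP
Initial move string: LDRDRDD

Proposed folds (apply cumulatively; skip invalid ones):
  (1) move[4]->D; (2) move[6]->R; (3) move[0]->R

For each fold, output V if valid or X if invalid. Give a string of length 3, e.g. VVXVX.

Initial: LDRDRDD -> [(0, 0), (-1, 0), (-1, -1), (0, -1), (0, -2), (1, -2), (1, -3), (1, -4)]
Fold 1: move[4]->D => LDRDDDD VALID
Fold 2: move[6]->R => LDRDDDR VALID
Fold 3: move[0]->R => RDRDDDR VALID

Answer: VVV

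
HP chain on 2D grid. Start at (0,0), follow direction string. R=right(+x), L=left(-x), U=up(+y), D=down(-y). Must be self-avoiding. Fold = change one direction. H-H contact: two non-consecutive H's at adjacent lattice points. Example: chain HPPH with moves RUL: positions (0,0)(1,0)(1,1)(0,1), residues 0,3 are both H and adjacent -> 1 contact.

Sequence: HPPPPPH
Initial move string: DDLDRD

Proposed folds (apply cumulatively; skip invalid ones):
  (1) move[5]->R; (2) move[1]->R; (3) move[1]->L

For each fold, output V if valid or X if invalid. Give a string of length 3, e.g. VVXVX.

Answer: VXV

Derivation:
Initial: DDLDRD -> [(0, 0), (0, -1), (0, -2), (-1, -2), (-1, -3), (0, -3), (0, -4)]
Fold 1: move[5]->R => DDLDRR VALID
Fold 2: move[1]->R => DRLDRR INVALID (collision), skipped
Fold 3: move[1]->L => DLLDRR VALID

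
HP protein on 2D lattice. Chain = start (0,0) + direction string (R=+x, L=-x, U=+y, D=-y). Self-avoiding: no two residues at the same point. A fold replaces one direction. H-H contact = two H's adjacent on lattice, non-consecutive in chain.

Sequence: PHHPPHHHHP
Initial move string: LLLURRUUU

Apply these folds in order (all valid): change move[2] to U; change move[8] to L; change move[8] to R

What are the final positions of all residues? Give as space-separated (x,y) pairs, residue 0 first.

Initial moves: LLLURRUUU
Fold: move[2]->U => LLUURRUUU (positions: [(0, 0), (-1, 0), (-2, 0), (-2, 1), (-2, 2), (-1, 2), (0, 2), (0, 3), (0, 4), (0, 5)])
Fold: move[8]->L => LLUURRUUL (positions: [(0, 0), (-1, 0), (-2, 0), (-2, 1), (-2, 2), (-1, 2), (0, 2), (0, 3), (0, 4), (-1, 4)])
Fold: move[8]->R => LLUURRUUR (positions: [(0, 0), (-1, 0), (-2, 0), (-2, 1), (-2, 2), (-1, 2), (0, 2), (0, 3), (0, 4), (1, 4)])

Answer: (0,0) (-1,0) (-2,0) (-2,1) (-2,2) (-1,2) (0,2) (0,3) (0,4) (1,4)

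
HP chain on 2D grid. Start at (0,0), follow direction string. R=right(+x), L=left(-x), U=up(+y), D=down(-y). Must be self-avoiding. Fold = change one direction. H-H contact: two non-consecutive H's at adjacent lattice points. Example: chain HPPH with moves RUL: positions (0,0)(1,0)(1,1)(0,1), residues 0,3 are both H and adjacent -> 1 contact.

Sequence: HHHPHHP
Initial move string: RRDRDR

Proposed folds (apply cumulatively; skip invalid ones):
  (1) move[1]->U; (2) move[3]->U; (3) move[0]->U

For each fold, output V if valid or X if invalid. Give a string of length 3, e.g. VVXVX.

Answer: XXV

Derivation:
Initial: RRDRDR -> [(0, 0), (1, 0), (2, 0), (2, -1), (3, -1), (3, -2), (4, -2)]
Fold 1: move[1]->U => RUDRDR INVALID (collision), skipped
Fold 2: move[3]->U => RRDUDR INVALID (collision), skipped
Fold 3: move[0]->U => URDRDR VALID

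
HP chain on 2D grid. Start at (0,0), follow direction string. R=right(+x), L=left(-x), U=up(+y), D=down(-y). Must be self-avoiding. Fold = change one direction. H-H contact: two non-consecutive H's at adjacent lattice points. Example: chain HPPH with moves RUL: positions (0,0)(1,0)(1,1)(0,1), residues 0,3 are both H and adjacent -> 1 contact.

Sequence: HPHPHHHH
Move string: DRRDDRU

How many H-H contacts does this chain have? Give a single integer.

Positions: [(0, 0), (0, -1), (1, -1), (2, -1), (2, -2), (2, -3), (3, -3), (3, -2)]
H-H contact: residue 4 @(2,-2) - residue 7 @(3, -2)

Answer: 1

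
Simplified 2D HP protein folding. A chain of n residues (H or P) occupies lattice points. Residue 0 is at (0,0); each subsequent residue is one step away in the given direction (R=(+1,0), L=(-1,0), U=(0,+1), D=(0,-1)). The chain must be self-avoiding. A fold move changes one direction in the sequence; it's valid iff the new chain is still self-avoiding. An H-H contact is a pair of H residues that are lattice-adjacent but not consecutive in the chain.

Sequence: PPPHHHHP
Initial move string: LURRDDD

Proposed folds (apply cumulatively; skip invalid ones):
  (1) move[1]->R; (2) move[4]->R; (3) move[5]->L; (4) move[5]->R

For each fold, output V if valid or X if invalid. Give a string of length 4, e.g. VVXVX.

Initial: LURRDDD -> [(0, 0), (-1, 0), (-1, 1), (0, 1), (1, 1), (1, 0), (1, -1), (1, -2)]
Fold 1: move[1]->R => LRRRDDD INVALID (collision), skipped
Fold 2: move[4]->R => LURRRDD VALID
Fold 3: move[5]->L => LURRRLD INVALID (collision), skipped
Fold 4: move[5]->R => LURRRRD VALID

Answer: XVXV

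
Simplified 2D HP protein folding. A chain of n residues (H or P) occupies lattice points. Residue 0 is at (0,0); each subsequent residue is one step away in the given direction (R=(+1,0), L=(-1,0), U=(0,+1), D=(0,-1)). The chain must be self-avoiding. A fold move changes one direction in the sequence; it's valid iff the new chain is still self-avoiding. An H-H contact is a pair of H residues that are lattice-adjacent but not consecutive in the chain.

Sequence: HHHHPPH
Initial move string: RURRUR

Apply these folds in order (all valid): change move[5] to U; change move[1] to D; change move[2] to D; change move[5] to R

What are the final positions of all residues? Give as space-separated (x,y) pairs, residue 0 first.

Answer: (0,0) (1,0) (1,-1) (1,-2) (2,-2) (2,-1) (3,-1)

Derivation:
Initial moves: RURRUR
Fold: move[5]->U => RURRUU (positions: [(0, 0), (1, 0), (1, 1), (2, 1), (3, 1), (3, 2), (3, 3)])
Fold: move[1]->D => RDRRUU (positions: [(0, 0), (1, 0), (1, -1), (2, -1), (3, -1), (3, 0), (3, 1)])
Fold: move[2]->D => RDDRUU (positions: [(0, 0), (1, 0), (1, -1), (1, -2), (2, -2), (2, -1), (2, 0)])
Fold: move[5]->R => RDDRUR (positions: [(0, 0), (1, 0), (1, -1), (1, -2), (2, -2), (2, -1), (3, -1)])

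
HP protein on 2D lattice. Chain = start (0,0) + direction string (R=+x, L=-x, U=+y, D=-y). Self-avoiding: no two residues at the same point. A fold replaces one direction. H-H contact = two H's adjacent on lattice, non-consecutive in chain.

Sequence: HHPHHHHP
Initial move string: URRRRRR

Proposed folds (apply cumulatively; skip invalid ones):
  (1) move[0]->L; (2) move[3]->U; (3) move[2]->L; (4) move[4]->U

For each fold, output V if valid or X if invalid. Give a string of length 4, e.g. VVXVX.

Initial: URRRRRR -> [(0, 0), (0, 1), (1, 1), (2, 1), (3, 1), (4, 1), (5, 1), (6, 1)]
Fold 1: move[0]->L => LRRRRRR INVALID (collision), skipped
Fold 2: move[3]->U => URRURRR VALID
Fold 3: move[2]->L => URLURRR INVALID (collision), skipped
Fold 4: move[4]->U => URRUURR VALID

Answer: XVXV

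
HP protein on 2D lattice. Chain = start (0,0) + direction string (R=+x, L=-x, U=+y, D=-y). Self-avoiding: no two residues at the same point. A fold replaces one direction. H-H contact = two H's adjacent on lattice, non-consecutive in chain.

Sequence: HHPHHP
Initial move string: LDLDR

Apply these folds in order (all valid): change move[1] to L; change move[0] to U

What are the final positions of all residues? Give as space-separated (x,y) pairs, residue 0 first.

Answer: (0,0) (0,1) (-1,1) (-2,1) (-2,0) (-1,0)

Derivation:
Initial moves: LDLDR
Fold: move[1]->L => LLLDR (positions: [(0, 0), (-1, 0), (-2, 0), (-3, 0), (-3, -1), (-2, -1)])
Fold: move[0]->U => ULLDR (positions: [(0, 0), (0, 1), (-1, 1), (-2, 1), (-2, 0), (-1, 0)])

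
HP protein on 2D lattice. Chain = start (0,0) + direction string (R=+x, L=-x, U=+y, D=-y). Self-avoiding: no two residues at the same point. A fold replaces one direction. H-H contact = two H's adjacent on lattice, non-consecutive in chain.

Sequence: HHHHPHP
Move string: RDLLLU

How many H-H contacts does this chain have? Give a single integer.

Answer: 1

Derivation:
Positions: [(0, 0), (1, 0), (1, -1), (0, -1), (-1, -1), (-2, -1), (-2, 0)]
H-H contact: residue 0 @(0,0) - residue 3 @(0, -1)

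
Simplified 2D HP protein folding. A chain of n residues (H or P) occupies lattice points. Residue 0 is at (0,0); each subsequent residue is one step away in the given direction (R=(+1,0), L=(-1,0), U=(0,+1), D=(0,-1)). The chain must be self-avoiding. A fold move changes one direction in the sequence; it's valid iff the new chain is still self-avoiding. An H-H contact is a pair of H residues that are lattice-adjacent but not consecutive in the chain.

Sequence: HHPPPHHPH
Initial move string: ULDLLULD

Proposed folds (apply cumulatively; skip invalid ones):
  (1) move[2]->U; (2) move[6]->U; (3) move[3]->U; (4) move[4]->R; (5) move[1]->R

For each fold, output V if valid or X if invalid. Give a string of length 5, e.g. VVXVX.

Initial: ULDLLULD -> [(0, 0), (0, 1), (-1, 1), (-1, 0), (-2, 0), (-3, 0), (-3, 1), (-4, 1), (-4, 0)]
Fold 1: move[2]->U => ULULLULD VALID
Fold 2: move[6]->U => ULULLUUD INVALID (collision), skipped
Fold 3: move[3]->U => ULUULULD VALID
Fold 4: move[4]->R => ULUURULD INVALID (collision), skipped
Fold 5: move[1]->R => URUULULD VALID

Answer: VXVXV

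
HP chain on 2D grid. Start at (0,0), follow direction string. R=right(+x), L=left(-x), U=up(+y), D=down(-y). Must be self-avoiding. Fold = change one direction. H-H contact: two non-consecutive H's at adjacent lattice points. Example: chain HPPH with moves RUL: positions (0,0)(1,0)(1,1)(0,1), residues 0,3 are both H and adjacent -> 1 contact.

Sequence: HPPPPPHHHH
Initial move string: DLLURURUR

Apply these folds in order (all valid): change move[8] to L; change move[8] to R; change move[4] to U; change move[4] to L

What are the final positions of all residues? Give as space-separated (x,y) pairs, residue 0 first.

Answer: (0,0) (0,-1) (-1,-1) (-2,-1) (-2,0) (-3,0) (-3,1) (-2,1) (-2,2) (-1,2)

Derivation:
Initial moves: DLLURURUR
Fold: move[8]->L => DLLURURUL (positions: [(0, 0), (0, -1), (-1, -1), (-2, -1), (-2, 0), (-1, 0), (-1, 1), (0, 1), (0, 2), (-1, 2)])
Fold: move[8]->R => DLLURURUR (positions: [(0, 0), (0, -1), (-1, -1), (-2, -1), (-2, 0), (-1, 0), (-1, 1), (0, 1), (0, 2), (1, 2)])
Fold: move[4]->U => DLLUUURUR (positions: [(0, 0), (0, -1), (-1, -1), (-2, -1), (-2, 0), (-2, 1), (-2, 2), (-1, 2), (-1, 3), (0, 3)])
Fold: move[4]->L => DLLULURUR (positions: [(0, 0), (0, -1), (-1, -1), (-2, -1), (-2, 0), (-3, 0), (-3, 1), (-2, 1), (-2, 2), (-1, 2)])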